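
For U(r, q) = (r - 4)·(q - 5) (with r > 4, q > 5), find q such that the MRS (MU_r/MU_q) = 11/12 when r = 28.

q = 27

MU_r = (q−5), MU_q = (r−4).
MRS = (q−5)/(r−4).
Substitute r = 28: MRS = (q − 5)/24. Setting this equal to 11/12 gives q − 5 = (11/12)·24 = 22, so q = 27.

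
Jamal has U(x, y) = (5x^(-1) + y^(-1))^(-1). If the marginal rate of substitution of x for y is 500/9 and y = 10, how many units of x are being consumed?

x = 3

For CES with ρ = -1, MRS = (5/1)·(y/x)^2.
Setting (5/1)·(10/x)^2 = 500/9 gives (10/x)^2 = 100/9, so 10/x = 10/3 and x = 3.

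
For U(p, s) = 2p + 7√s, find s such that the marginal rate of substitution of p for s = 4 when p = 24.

s = 49

MU_p = 2, MU_s = 7/(2√s).
MRS = 2 ÷ (7/(2√s)).
MRS depends only on s: (4/7)·√s = 4 ⇒ √s = 4/(4/7) = 7 ⇒ s = 49.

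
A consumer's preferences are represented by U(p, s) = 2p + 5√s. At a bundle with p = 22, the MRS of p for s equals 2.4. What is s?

s = 9

MU_p = 2, MU_s = 5/(2√s).
MRS = 2 ÷ (5/(2√s)).
MRS depends only on s: 0.8·√s = 2.4 ⇒ √s = 2.4/0.8 = 3 ⇒ s = 9.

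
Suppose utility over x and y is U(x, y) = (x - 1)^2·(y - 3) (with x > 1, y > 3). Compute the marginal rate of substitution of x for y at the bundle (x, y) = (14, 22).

MRS = 38/13

MU_x = 2·(x−1)·(y−3), MU_y = (x−1)^2.
MRS = (2/1)·(y−3)/(x−1).
At (14, 22): MRS = 38/13.
The indifference curve has slope −38/13 at this bundle.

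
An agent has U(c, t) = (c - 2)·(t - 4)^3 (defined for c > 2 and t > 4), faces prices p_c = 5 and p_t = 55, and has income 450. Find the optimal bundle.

c* = 13, t* = 7

MU_c = (t−4)^3, MU_t = 3·(c−2)·(t−4)^2.
MRS = (1/3)·(t−4)/(c−2).
Tangency: set MRS = p_c/p_t = 5/55 = 1/11.
So (1/3)·(t − 4)/(c − 2) = 1/11, i.e. (t − 4) = (3/11)·(c − 2).
Rewrite the budget in excess-of-subsistence terms: 5·(c − 2) + 55·(t − 4) = 450 − 5·2 − 55·4 = 220.
Substituting, 20·(c − 2) = 220, so c − 2 = 11 and c* = 13.
Then t − 4 = (3/11)·11 = 3, so t* = 7.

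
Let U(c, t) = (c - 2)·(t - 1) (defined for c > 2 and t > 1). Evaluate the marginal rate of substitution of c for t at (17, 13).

MU_c = (t−1), MU_t = (c−2).
MRS = (t−1)/(c−2).
At (17, 13): MRS = 0.8.
The indifference curve has slope −0.8 at this bundle.

MRS = 0.8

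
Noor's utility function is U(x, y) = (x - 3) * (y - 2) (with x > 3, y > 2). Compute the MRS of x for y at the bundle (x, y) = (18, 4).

MRS = 2/15

MU_x = (y−2), MU_y = (x−3).
MRS = (y−2)/(x−3).
At (18, 4): MRS = 2/15.
So at (18, 4) the consumer would give up 2/15 units of y for one more unit of x.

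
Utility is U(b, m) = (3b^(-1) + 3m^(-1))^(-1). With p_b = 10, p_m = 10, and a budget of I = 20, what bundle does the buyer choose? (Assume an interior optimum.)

b* = 1, m* = 1

For CES with ρ = -1, MRS = (m/b)^2.
Tangency: set MRS = p_b/p_m = 10/10 = 1.
So (m/b)^2 = 1; taking the square root, m/b = 1, i.e. m = b.
Substitute into the budget 10·b + 10·m = 20: 20·b = 20, so b* = 1 and m* = 1.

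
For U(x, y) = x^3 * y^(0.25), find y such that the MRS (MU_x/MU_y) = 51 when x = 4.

y = 17

MU_x = 3·x^2·y^(0.25) and MU_y = 0.25·x^3·y^(-0.75).
MRS = MU_x/MU_y = (12)·y/x.
Substitute x = 4: MRS = y/(1/3). Setting y/(1/3) = 51 gives y = 51·(1/3) = 17.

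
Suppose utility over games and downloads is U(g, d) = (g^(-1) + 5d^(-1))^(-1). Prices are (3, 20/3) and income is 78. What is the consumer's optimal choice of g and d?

For CES with ρ = -1, MRS = (1/5)·(d/g)^2.
Tangency: set MRS = p_g/p_d = 3/(20/3) = 0.45.
So (d/g)^2 = 2.25; taking the square root, d/g = 1.5, i.e. d = 1.5·g.
Substitute into the budget 3·g + (20/3)·d = 78: 13·g = 78, so g* = 6 and d* = 1.5·6 = 9.

g* = 6, d* = 9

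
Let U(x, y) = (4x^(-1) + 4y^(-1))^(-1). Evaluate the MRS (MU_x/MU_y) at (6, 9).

For CES with ρ = -1, MRS = (y/x)^2.
At (6, 9): MRS = 2.25.
That is, one extra unit of x is worth 2.25 units of y at the margin.

MRS = 2.25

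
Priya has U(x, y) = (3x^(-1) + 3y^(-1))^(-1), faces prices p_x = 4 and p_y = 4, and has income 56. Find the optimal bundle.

For CES with ρ = -1, MRS = (y/x)^2.
Tangency: set MRS = p_x/p_y = 4/4 = 1.
So (y/x)^2 = 1; taking the square root, y/x = 1, i.e. y = x.
Substitute into the budget 4·x + 4·y = 56: 8·x = 56, so x* = 7 and y* = 7.

x* = 7, y* = 7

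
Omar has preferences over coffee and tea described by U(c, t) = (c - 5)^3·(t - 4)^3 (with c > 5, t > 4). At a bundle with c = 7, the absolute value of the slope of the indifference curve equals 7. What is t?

t = 18

MU_c = 3·(c−5)^2·(t−4)^3, MU_t = 3·(c−5)^3·(t−4)^2.
MRS = (t−4)/(c−5).
Substitute c = 7: MRS = (t − 4)/2. Setting this equal to 7 gives t − 4 = 7·2 = 14, so t = 18.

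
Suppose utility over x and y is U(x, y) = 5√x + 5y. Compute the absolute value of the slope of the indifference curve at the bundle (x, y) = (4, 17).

MU_x = 5/(2√x), MU_y = 5.
MRS = 5/(2√x) ÷ 5.
At (4, 17): MRS = 0.25.
So at (4, 17) the consumer would give up 0.25 units of y for one more unit of x.

MRS = 0.25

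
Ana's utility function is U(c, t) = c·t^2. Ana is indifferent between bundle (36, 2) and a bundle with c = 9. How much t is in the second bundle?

t = 4

U(36, 2) = 144.
Set U(9, t) = 144 and solve.
With c = 9: t^2 = 144/9 = 16; taking the square root, t = 4.
Check: U(9, 4) = 144.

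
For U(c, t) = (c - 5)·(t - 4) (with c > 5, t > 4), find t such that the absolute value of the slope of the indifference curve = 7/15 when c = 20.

t = 11

MU_c = (t−4), MU_t = (c−5).
MRS = (t−4)/(c−5).
Substitute c = 20: MRS = (t − 4)/15. Setting this equal to 7/15 gives t − 4 = (7/15)·15 = 7, so t = 11.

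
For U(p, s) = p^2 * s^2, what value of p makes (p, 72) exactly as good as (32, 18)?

p = 8

U(32, 18) = 331776.
Set U(p, 72) = 331776 and solve.
With s = 72: 72^2 = 5184, so p^2 = 331776/5184 = 64; taking the square root, p = 8.
Check: U(8, 72) = 331776.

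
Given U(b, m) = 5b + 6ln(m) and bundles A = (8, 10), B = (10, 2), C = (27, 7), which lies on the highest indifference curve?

Bundle C

Evaluate utility at each bundle:
U(A) = 53.816.
U(B) = 54.159.
U(C) = 146.675.
Highest utility is C, so C ≻ B ≻ A.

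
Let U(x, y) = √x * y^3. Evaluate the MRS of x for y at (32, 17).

MU_x = 0.5·x^(-0.5)·y^3 and MU_y = 3·√x·y^2.
MRS = MU_x/MU_y = (1/6)·y/x.
At (32, 17): MRS = 17/192.
The indifference curve has slope −17/192 at this bundle.

MRS = 17/192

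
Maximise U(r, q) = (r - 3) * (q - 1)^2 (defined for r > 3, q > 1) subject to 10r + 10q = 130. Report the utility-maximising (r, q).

r* = 6, q* = 7

MU_r = (q−1)^2, MU_q = 2·(r−3)·(q−1).
MRS = (1/2)·(q−1)/(r−3).
Tangency: set MRS = p_r/p_q = 10/10 = 1.
So (1/2)·(q − 1)/(r − 3) = 1, i.e. (q − 1) = 2·(r − 3).
Rewrite the budget in excess-of-subsistence terms: 10·(r − 3) + 10·(q − 1) = 130 − 10·3 − 10·1 = 90.
Substituting, 30·(r − 3) = 90, so r − 3 = 3 and r* = 6.
Then q − 1 = 2·3 = 6, so q* = 7.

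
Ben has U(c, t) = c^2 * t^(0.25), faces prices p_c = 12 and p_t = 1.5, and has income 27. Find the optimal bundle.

c* = 2, t* = 2

MU_c = 2·c·t^(0.25) and MU_t = 0.25·c^2·t^(-0.75).
MRS = MU_c/MU_t = (8)·t/c.
Tangency: set MRS = p_c/p_t = 12/1.5 = 8.
So (8)·t/c = 8, i.e. t = c.
Substitute into the budget 12·c + 1.5·t = 27: 13.5·c = 27, so c* = 2.
Then t* = 2.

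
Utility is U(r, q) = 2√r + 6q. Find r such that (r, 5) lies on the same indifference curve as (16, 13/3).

r = 4

U(16, 13/3) = 34.
Set U(r, 5) = 34 and solve.
With q = 5: 2√r = 34 − 6·5 = 4, so √r = 2 and r = 4.
Check: U(4, 5) = 34.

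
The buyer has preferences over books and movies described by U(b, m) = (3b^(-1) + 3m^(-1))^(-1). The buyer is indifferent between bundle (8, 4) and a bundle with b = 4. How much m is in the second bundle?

U depends on (b, m) only through S = 3b^(-1) + 3m^(-1), so equal utility means equal S. At (8, 4): S = 1.125.
With b = 4: 3·4^(-1) = 0.75, so 3m^(-1) = 1.125 − 0.75 = 0.375, i.e. m^(-1) = 0.125.
Hence m = 1/0.125 = 8.
Check: U(4, 8) = 0.8889.

m = 8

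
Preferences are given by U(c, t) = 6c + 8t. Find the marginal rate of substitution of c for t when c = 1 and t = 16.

MU_c = 6, MU_t = 8, so MRS = 6/8 = 0.75 at every bundle.
At (1, 16): MRS = 0.75.
That is, one extra unit of c is worth 0.75 units of t at the margin.

MRS = 0.75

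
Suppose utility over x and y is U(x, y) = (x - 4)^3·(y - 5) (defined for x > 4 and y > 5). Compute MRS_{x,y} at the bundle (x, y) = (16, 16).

MU_x = 3·(x−4)^2·(y−5), MU_y = (x−4)^3.
MRS = (3/1)·(y−5)/(x−4).
At (16, 16): MRS = 2.75.
So at (16, 16) the consumer would give up 2.75 units of y for one more unit of x.

MRS = 2.75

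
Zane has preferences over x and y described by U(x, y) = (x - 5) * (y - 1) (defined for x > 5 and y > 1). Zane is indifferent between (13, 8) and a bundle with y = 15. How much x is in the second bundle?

x = 9

U(13, 8) = 56.
Set U(x, 15) = 56 and solve.
With y = 15: (15 − 1) = 14, so (x − 5) = 56/14 = 4.
So x = 5 + 4 = 9.
Check: U(9, 15) = 56.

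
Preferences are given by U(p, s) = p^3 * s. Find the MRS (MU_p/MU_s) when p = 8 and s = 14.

MU_p = 3·p^2·s and MU_s = p^3.
MRS = MU_p/MU_s = (3/1)·s/p.
At (8, 14): MRS = 5.25.
The indifference curve has slope −5.25 at this bundle.

MRS = 5.25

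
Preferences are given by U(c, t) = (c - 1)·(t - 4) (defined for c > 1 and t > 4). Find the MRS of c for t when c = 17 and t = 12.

MRS = 0.5

MU_c = (t−4), MU_t = (c−1).
MRS = (t−4)/(c−1).
At (17, 12): MRS = 0.5.
That is, one extra unit of c is worth 0.5 units of t at the margin.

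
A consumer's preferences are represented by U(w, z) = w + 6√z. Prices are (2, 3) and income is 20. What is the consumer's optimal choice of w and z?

MU_w = 1, MU_z = 6/(2√z).
MRS = 1 ÷ (6/(2√z)).
Tangency: set MRS = p_w/p_z = 2/3.
MRS depends only on z: (1/3)·√z = 2/3 ⇒ √z = (2/3)/(1/3) = 2 ⇒ z* = 4.
From the budget, 2·w = 20 − 3·4 = 8, so w* = 4.

w* = 4, z* = 4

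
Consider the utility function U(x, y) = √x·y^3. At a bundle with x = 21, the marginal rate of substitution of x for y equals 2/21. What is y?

MU_x = 0.5·x^(-0.5)·y^3 and MU_y = 3·√x·y^2.
MRS = MU_x/MU_y = (1/6)·y/x.
Substitute x = 21: MRS = y/126. Setting y/126 = 2/21 gives y = (2/21)·126 = 12.

y = 12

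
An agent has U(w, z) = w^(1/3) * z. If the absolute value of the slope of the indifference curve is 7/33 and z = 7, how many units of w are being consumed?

w = 11

MU_w = 1/3·w^(-2/3)·z and MU_z = w^(1/3).
MRS = MU_w/MU_z = (1/3)·z/w.
Substitute z = 7: MRS = (7/3)/w. Setting (7/3)/w = 7/33 gives w = (7/3)/(7/33) = 11.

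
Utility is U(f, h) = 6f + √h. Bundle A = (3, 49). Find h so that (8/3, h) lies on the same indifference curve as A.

h = 81

U(3, 49) = 25.
Set U(8/3, h) = 25 and solve.
With f = 8/3: √h = 25 − 6·8/3 = 9, so √h = 9 and h = 81.
Check: U(8/3, 81) = 25.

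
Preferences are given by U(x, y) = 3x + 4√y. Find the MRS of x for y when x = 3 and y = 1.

MRS = 1.5

MU_x = 3, MU_y = 4/(2√y).
MRS = 3 ÷ (4/(2√y)).
At (3, 1): MRS = 1.5.
So at (3, 1) the consumer would give up 1.5 units of y for one more unit of x.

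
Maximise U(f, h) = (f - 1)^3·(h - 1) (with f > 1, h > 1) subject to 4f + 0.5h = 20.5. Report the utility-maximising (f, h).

MU_f = 3·(f−1)^2·(h−1), MU_h = (f−1)^3.
MRS = (3/1)·(h−1)/(f−1).
Tangency: set MRS = p_f/p_h = 4/0.5 = 8.
So (3/1)·(h − 1)/(f − 1) = 8, i.e. (h − 1) = (8/3)·(f − 1).
Rewrite the budget in excess-of-subsistence terms: 4·(f − 1) + 0.5·(h − 1) = 20.5 − 4·1 − 0.5·1 = 16.
Substituting, (16/3)·(f − 1) = 16, so f − 1 = 3 and f* = 4.
Then h − 1 = (8/3)·3 = 8, so h* = 9.

f* = 4, h* = 9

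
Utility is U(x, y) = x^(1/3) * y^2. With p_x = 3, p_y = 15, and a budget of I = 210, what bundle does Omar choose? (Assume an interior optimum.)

x* = 10, y* = 12

MU_x = 1/3·x^(-2/3)·y^2 and MU_y = 2·x^(1/3)·y.
MRS = MU_x/MU_y = (1/6)·y/x.
Tangency: set MRS = p_x/p_y = 3/15 = 0.2.
So (1/6)·y/x = 0.2, i.e. y = 1.2·x.
Substitute into the budget 3·x + 15·y = 210: 21·x = 210, so x* = 10.
Then y* = 1.2·10 = 12.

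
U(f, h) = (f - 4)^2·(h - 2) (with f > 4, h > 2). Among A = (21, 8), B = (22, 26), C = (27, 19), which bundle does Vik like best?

Bundle C

Evaluate utility at each bundle:
U(A) = 1734.
U(B) = 7776.
U(C) = 8993.
Highest utility is C, so C ≻ B ≻ A.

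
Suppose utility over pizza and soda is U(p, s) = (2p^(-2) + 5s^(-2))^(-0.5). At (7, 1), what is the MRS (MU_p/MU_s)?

For CES with ρ = -2, MRS = (2/5)·(s/p)^3.
At (7, 1): MRS = 2/1715.
The indifference curve has slope −2/1715 at this bundle.

MRS = 2/1715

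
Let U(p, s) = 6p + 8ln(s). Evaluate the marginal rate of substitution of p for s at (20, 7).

MU_p = 6, MU_s = 8/s.
MRS = 6 ÷ (8/s).
At (20, 7): MRS = 5.25.
So at (20, 7) the consumer would give up 5.25 units of s for one more unit of p.

MRS = 5.25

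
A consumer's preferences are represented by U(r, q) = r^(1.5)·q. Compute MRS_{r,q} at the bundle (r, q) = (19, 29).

MRS = 87/38

MU_r = 1.5·√r·q and MU_q = r^(1.5).
MRS = MU_r/MU_q = (1.5)·q/r.
At (19, 29): MRS = 87/38.
That is, one extra unit of r is worth 87/38 units of q at the margin.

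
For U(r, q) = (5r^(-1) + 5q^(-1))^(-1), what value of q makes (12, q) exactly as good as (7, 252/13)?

q = 9

U depends on (r, q) only through S = 5r^(-1) + 5q^(-1), so equal utility means equal S. At (7, 252/13): S = 35/36.
With r = 12: 5·12^(-1) = 5/12, so 5q^(-1) = 35/36 − 5/12 = 5/9, i.e. q^(-1) = 1/9.
Hence q = 1/(1/9) = 9.
Check: U(12, 9) = 1.0286.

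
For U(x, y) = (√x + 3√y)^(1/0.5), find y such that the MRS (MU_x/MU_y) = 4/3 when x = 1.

y = 16

For CES with ρ = 0.5, MRS = (1/3)·√(y/x).
Setting (1/3)·√(y/1) = 4/3 gives √(y/1) = 4, so y/1 = 16 and y = 16.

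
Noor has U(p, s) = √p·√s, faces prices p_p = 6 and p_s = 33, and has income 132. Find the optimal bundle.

p* = 11, s* = 2

MU_p = 0.5·p^(-0.5)·√s and MU_s = 0.5·√p·s^(-0.5).
MRS = MU_p/MU_s = s/p.
Tangency: set MRS = p_p/p_s = 6/33 = 2/11.
So s/p = 2/11, i.e. s = (2/11)·p.
Substitute into the budget 6·p + 33·s = 132: 12·p = 132, so p* = 11.
Then s* = (2/11)·11 = 2.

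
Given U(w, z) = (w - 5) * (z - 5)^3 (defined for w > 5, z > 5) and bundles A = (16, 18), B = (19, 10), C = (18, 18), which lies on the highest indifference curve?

Evaluate utility at each bundle:
U(A) = 24167.
U(B) = 1750.
U(C) = 28561.
Highest utility is C, so C ≻ A ≻ B.

Bundle C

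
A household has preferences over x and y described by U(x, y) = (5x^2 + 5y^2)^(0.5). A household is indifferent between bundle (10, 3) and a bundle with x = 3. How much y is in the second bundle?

y = 10

U depends on (x, y) only through S = 5x^2 + 5y^2, so equal utility means equal S. At (10, 3): S = 545.
With x = 3: 5·3^2 = 45, so 5y^2 = 545 − 45 = 500, i.e. y^2 = 100.
Hence y = √100 = 10.
Check: U(3, 10) = 23.3452.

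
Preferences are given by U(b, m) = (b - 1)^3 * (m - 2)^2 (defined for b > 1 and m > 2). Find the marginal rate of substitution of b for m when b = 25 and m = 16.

MU_b = 3·(b−1)^2·(m−2)^2, MU_m = 2·(b−1)^3·(m−2).
MRS = (3/2)·(m−2)/(b−1).
At (25, 16): MRS = 0.875.
That is, one extra unit of b is worth 0.875 units of m at the margin.

MRS = 0.875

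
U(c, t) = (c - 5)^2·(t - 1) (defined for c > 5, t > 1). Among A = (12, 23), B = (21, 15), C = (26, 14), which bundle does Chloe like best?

Evaluate utility at each bundle:
U(A) = 1078.
U(B) = 3584.
U(C) = 5733.
Highest utility is C, so C ≻ B ≻ A.

Bundle C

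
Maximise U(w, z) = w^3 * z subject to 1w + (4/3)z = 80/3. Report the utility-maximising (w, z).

MU_w = 3·w^2·z and MU_z = w^3.
MRS = MU_w/MU_z = (3/1)·z/w.
Tangency: set MRS = p_w/p_z = 1/(4/3) = 0.75.
So (3/1)·z/w = 0.75, i.e. z = 0.25·w.
Substitute into the budget 1·w + (4/3)·z = 80/3: (4/3)·w = 80/3, so w* = 20.
Then z* = 0.25·20 = 5.

w* = 20, z* = 5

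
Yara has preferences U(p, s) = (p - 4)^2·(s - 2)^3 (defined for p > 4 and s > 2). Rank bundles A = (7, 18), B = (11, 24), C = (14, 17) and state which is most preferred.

Bundle B

Evaluate utility at each bundle:
U(A) = 36864.
U(B) = 521752.
U(C) = 337500.
Highest utility is B, so B ≻ C ≻ A.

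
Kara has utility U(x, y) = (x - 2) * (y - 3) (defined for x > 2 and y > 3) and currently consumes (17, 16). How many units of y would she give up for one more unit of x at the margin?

MRS = 13/15

MU_x = (y−3), MU_y = (x−2).
MRS = (y−3)/(x−2).
At (17, 16): MRS = 13/15.
So at (17, 16) the consumer would give up 13/15 units of y for one more unit of x.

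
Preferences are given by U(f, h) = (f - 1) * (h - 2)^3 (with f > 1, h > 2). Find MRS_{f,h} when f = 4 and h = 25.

MRS = 23/9

MU_f = (h−2)^3, MU_h = 3·(f−1)·(h−2)^2.
MRS = (1/3)·(h−2)/(f−1).
At (4, 25): MRS = 23/9.
That is, one extra unit of f is worth 23/9 units of h at the margin.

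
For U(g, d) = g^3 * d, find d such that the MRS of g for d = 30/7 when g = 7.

d = 10

MU_g = 3·g^2·d and MU_d = g^3.
MRS = MU_g/MU_d = (3/1)·d/g.
Substitute g = 7: MRS = d/(7/3). Setting d/(7/3) = 30/7 gives d = (30/7)·(7/3) = 10.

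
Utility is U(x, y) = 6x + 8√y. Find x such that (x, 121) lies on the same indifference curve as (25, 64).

U(25, 64) = 214.
Set U(x, 121) = 214 and solve.
With y = 121: √121 = 11, so 6x = 214 − 8·11 = 126 and x = 21.
Check: U(21, 121) = 214.

x = 21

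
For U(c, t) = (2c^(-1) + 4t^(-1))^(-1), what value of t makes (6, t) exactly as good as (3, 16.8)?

U depends on (c, t) only through S = 2c^(-1) + 4t^(-1), so equal utility means equal S. At (3, 16.8): S = 19/21.
With c = 6: 2·6^(-1) = 1/3, so 4t^(-1) = 19/21 − 1/3 = 4/7, i.e. t^(-1) = 1/7.
Hence t = 1/(1/7) = 7.
Check: U(6, 7) = 1.1053.

t = 7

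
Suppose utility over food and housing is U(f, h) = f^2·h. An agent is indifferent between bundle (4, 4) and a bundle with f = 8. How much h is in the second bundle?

h = 1

U(4, 4) = 64.
Set U(8, h) = 64 and solve.
With f = 8: 8^2 = 64, so h = 64/64 = 1.
Check: U(8, 1) = 64.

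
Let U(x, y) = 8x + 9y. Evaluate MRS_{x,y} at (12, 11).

MRS = 8/9

MU_x = 8, MU_y = 9, so MRS = 8/9 at every bundle.
At (12, 11): MRS = 8/9.
The indifference curve has slope −8/9 at this bundle.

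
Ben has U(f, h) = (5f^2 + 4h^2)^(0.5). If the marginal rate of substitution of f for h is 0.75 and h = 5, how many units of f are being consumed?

For CES with ρ = 2, MRS = (5/4)·(h/f)^(-1).
Setting (5/4)·(5/f)^(-1) = 0.75 gives (5/f)^(-1) = 0.6, so 5/f = 5/3 and f = 3.

f = 3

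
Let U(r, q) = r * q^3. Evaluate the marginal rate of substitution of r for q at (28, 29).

MU_r = q^3 and MU_q = 3·r·q^2.
MRS = MU_r/MU_q = (1/3)·q/r.
At (28, 29): MRS = 29/84.
So at (28, 29) the consumer would give up 29/84 units of q for one more unit of r.

MRS = 29/84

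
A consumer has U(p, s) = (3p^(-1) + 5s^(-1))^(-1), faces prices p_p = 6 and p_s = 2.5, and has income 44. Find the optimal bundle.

p* = 4, s* = 8

For CES with ρ = -1, MRS = (3/5)·(s/p)^2.
Tangency: set MRS = p_p/p_s = 6/2.5 = 2.4.
So (s/p)^2 = 4; taking the square root, s/p = 2, i.e. s = 2·p.
Substitute into the budget 6·p + 2.5·s = 44: 11·p = 44, so p* = 4 and s* = 2·4 = 8.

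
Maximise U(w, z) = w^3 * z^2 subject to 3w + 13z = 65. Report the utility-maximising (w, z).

w* = 13, z* = 2

MU_w = 3·w^2·z^2 and MU_z = 2·w^3·z.
MRS = MU_w/MU_z = (3/2)·z/w.
Tangency: set MRS = p_w/p_z = 3/13.
So (3/2)·z/w = 3/13, i.e. z = (2/13)·w.
Substitute into the budget 3·w + 13·z = 65: 5·w = 65, so w* = 13.
Then z* = (2/13)·13 = 2.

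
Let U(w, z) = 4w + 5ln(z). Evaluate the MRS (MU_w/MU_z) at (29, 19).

MU_w = 4, MU_z = 5/z.
MRS = 4 ÷ (5/z).
At (29, 19): MRS = 15.2.
That is, one extra unit of w is worth 15.2 units of z at the margin.

MRS = 15.2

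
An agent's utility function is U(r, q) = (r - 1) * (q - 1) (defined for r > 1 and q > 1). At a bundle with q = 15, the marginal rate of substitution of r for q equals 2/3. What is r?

r = 22

MU_r = (q−1), MU_q = (r−1).
MRS = (q−1)/(r−1).
Substitute q = 15: MRS = 14/(r − 1). Setting this equal to 2/3 gives r − 1 = 14/(2/3) = 21, so r = 22.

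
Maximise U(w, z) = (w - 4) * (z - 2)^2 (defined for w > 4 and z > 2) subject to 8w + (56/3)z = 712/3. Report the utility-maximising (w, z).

w* = 11, z* = 8

MU_w = (z−2)^2, MU_z = 2·(w−4)·(z−2).
MRS = (1/2)·(z−2)/(w−4).
Tangency: set MRS = p_w/p_z = 8/(56/3) = 3/7.
So (1/2)·(z − 2)/(w − 4) = 3/7, i.e. (z − 2) = (6/7)·(w − 4).
Rewrite the budget in excess-of-subsistence terms: 8·(w − 4) + (56/3)·(z − 2) = 712/3 − 8·4 − (56/3)·2 = 168.
Substituting, 24·(w − 4) = 168, so w − 4 = 7 and w* = 11.
Then z − 2 = (6/7)·7 = 6, so z* = 8.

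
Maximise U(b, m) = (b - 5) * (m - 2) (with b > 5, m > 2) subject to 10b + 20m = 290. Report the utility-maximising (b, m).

b* = 15, m* = 7

MU_b = (m−2), MU_m = (b−5).
MRS = (m−2)/(b−5).
Tangency: set MRS = p_b/p_m = 10/20 = 0.5.
So (m − 2)/(b − 5) = 0.5, i.e. (m − 2) = 0.5·(b − 5).
Rewrite the budget in excess-of-subsistence terms: 10·(b − 5) + 20·(m − 2) = 290 − 10·5 − 20·2 = 200.
Substituting, 20·(b − 5) = 200, so b − 5 = 10 and b* = 15.
Then m − 2 = 0.5·10 = 5, so m* = 7.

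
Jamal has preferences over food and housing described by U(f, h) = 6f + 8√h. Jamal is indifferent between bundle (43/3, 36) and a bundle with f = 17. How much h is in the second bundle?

U(43/3, 36) = 134.
Set U(17, h) = 134 and solve.
With f = 17: 8√h = 134 − 6·17 = 32, so √h = 4 and h = 16.
Check: U(17, 16) = 134.

h = 16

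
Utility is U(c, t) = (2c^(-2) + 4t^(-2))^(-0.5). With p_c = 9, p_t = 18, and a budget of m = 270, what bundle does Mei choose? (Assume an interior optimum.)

c* = 10, t* = 10

For CES with ρ = -2, MRS = (2/4)·(t/c)^3.
Tangency: set MRS = p_c/p_t = 9/18 = 0.5.
So (t/c)^3 = 1; taking the cube root, t/c = 1, i.e. t = c.
Substitute into the budget 9·c + 18·t = 270: 27·c = 270, so c* = 10 and t* = 10.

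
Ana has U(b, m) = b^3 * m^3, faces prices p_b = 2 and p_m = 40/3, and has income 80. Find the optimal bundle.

b* = 20, m* = 3

MU_b = 3·b^2·m^3 and MU_m = 3·b^3·m^2.
MRS = MU_b/MU_m = m/b.
Tangency: set MRS = p_b/p_m = 2/(40/3) = 0.15.
So m/b = 0.15, i.e. m = 0.15·b.
Substitute into the budget 2·b + (40/3)·m = 80: 4·b = 80, so b* = 20.
Then m* = 0.15·20 = 3.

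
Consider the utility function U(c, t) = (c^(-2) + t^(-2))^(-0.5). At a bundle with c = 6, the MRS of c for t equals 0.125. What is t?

For CES with ρ = -2, MRS = (t/c)^3.
Setting (t/6)^3 = 0.125 gives t/6 = 0.5 and t = 3.

t = 3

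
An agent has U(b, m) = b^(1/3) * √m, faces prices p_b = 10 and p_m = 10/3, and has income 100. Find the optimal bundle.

b* = 4, m* = 18

MU_b = 1/3·b^(-2/3)·√m and MU_m = 0.5·b^(1/3)·m^(-0.5).
MRS = MU_b/MU_m = (2/3)·m/b.
Tangency: set MRS = p_b/p_m = 10/(10/3) = 3.
So (2/3)·m/b = 3, i.e. m = 4.5·b.
Substitute into the budget 10·b + (10/3)·m = 100: 25·b = 100, so b* = 4.
Then m* = 4.5·4 = 18.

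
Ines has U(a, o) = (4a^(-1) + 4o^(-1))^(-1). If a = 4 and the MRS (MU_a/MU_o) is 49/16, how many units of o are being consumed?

For CES with ρ = -1, MRS = (o/a)^2.
Setting (o/4)^2 = 49/16 gives o/4 = 1.75 and o = 7.

o = 7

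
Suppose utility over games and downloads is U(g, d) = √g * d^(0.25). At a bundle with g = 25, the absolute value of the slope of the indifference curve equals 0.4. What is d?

d = 5

MU_g = 0.5·g^(-0.5)·d^(0.25) and MU_d = 0.25·√g·d^(-0.75).
MRS = MU_g/MU_d = (2)·d/g.
Substitute g = 25: MRS = d/12.5. Setting d/12.5 = 0.4 gives d = 0.4·12.5 = 5.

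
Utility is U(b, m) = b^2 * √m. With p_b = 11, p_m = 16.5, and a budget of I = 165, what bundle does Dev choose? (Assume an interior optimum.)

b* = 12, m* = 2

MU_b = 2·b·√m and MU_m = 0.5·b^2·m^(-0.5).
MRS = MU_b/MU_m = (4)·m/b.
Tangency: set MRS = p_b/p_m = 11/16.5 = 2/3.
So (4)·m/b = 2/3, i.e. m = (1/6)·b.
Substitute into the budget 11·b + 16.5·m = 165: 13.75·b = 165, so b* = 12.
Then m* = (1/6)·12 = 2.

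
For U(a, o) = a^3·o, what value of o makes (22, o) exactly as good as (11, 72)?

U(11, 72) = 95832.
Set U(22, o) = 95832 and solve.
With a = 22: 22^3 = 10648, so o = 95832/10648 = 9.
Check: U(22, 9) = 95832.

o = 9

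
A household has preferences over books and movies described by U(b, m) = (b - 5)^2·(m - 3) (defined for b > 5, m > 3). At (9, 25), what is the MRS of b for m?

MU_b = 2·(b−5)·(m−3), MU_m = (b−5)^2.
MRS = (2/1)·(m−3)/(b−5).
At (9, 25): MRS = 11.
So at (9, 25) the consumer would give up 11 units of m for one more unit of b.

MRS = 11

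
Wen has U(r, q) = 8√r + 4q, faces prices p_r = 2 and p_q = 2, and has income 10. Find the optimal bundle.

r* = 1, q* = 4

MU_r = 8/(2√r), MU_q = 4.
MRS = 8/(2√r) ÷ 4.
Tangency: set MRS = p_r/p_q = 2/2 = 1.
MRS depends only on r: 1/√r = 1 ⇒ √r = 1/1 = 1 ⇒ r* = 1.
From the budget, 2·q = 10 − 2·1 = 8, so q* = 4.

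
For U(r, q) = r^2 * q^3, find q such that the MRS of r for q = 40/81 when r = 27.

MU_r = 2·r·q^3 and MU_q = 3·r^2·q^2.
MRS = MU_r/MU_q = (2/3)·q/r.
Substitute r = 27: MRS = q/40.5. Setting q/40.5 = 40/81 gives q = (40/81)·40.5 = 20.

q = 20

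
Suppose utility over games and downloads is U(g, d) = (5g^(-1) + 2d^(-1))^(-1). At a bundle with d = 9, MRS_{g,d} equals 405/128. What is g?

g = 8

For CES with ρ = -1, MRS = (5/2)·(d/g)^2.
Setting (5/2)·(9/g)^2 = 405/128 gives (9/g)^2 = 81/64, so 9/g = 1.125 and g = 8.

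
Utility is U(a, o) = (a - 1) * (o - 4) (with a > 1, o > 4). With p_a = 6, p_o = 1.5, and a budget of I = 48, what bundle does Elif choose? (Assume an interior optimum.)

MU_a = (o−4), MU_o = (a−1).
MRS = (o−4)/(a−1).
Tangency: set MRS = p_a/p_o = 6/1.5 = 4.
So (o − 4)/(a − 1) = 4, i.e. (o − 4) = 4·(a − 1).
Rewrite the budget in excess-of-subsistence terms: 6·(a − 1) + 1.5·(o − 4) = 48 − 6·1 − 1.5·4 = 36.
Substituting, 12·(a − 1) = 36, so a − 1 = 3 and a* = 4.
Then o − 4 = 4·3 = 12, so o* = 16.

a* = 4, o* = 16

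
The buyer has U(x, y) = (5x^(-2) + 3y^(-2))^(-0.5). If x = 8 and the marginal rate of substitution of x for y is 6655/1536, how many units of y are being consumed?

y = 11

For CES with ρ = -2, MRS = (5/3)·(y/x)^3.
Setting (5/3)·(y/8)^3 = 6655/1536 gives (y/8)^3 = 1331/512, so y/8 = 1.375 and y = 11.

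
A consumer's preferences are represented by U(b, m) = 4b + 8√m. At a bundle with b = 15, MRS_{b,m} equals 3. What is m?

m = 9

MU_b = 4, MU_m = 8/(2√m).
MRS = 4 ÷ (8/(2√m)).
MRS depends only on m: √m = 3 ⇒ √m = 3 ⇒ m = 9.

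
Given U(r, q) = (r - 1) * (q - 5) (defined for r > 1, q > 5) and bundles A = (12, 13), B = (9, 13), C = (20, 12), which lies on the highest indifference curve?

Evaluate utility at each bundle:
U(A) = 88.
U(B) = 64.
U(C) = 133.
Highest utility is C, so C ≻ A ≻ B.

Bundle C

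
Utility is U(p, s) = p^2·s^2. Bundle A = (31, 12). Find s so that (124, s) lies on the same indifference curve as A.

s = 3

U(31, 12) = 138384.
Set U(124, s) = 138384 and solve.
With p = 124: 124^2 = 15376, so s^2 = 138384/15376 = 9; taking the square root, s = 3.
Check: U(124, 3) = 138384.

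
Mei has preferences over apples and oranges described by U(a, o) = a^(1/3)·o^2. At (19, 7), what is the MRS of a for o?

MU_a = 1/3·a^(-2/3)·o^2 and MU_o = 2·a^(1/3)·o.
MRS = MU_a/MU_o = (1/6)·o/a.
At (19, 7): MRS = 7/114.
So at (19, 7) the consumer would give up 7/114 units of o for one more unit of a.

MRS = 7/114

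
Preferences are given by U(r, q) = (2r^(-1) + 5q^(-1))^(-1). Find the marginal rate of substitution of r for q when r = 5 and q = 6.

For CES with ρ = -1, MRS = (2/5)·(q/r)^2.
At (5, 6): MRS = 72/125.
So at (5, 6) the consumer would give up 72/125 units of q for one more unit of r.

MRS = 72/125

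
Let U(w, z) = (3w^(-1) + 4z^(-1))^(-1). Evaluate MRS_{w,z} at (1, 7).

For CES with ρ = -1, MRS = (3/4)·(z/w)^2.
At (1, 7): MRS = 36.75.
That is, one extra unit of w is worth 36.75 units of z at the margin.

MRS = 36.75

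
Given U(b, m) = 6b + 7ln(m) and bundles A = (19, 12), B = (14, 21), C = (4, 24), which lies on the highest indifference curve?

Bundle A

Evaluate utility at each bundle:
U(A) = 131.394.
U(B) = 105.312.
U(C) = 46.246.
Highest utility is A, so A ≻ B ≻ C.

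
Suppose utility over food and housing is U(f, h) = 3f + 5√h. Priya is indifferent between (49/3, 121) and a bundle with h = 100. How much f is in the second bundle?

f = 18

U(49/3, 121) = 104.
Set U(f, 100) = 104 and solve.
With h = 100: √100 = 10, so 3f = 104 − 5·10 = 54 and f = 18.
Check: U(18, 100) = 104.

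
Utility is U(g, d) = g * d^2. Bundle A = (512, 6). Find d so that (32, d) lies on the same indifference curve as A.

d = 24

U(512, 6) = 18432.
Set U(32, d) = 18432 and solve.
With g = 32: d^2 = 18432/32 = 576; taking the square root, d = 24.
Check: U(32, 24) = 18432.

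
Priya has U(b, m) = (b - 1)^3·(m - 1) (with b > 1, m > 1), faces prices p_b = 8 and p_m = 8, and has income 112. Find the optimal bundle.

b* = 10, m* = 4

MU_b = 3·(b−1)^2·(m−1), MU_m = (b−1)^3.
MRS = (3/1)·(m−1)/(b−1).
Tangency: set MRS = p_b/p_m = 8/8 = 1.
So (3/1)·(m − 1)/(b − 1) = 1, i.e. (m − 1) = (1/3)·(b − 1).
Rewrite the budget in excess-of-subsistence terms: 8·(b − 1) + 8·(m − 1) = 112 − 8·1 − 8·1 = 96.
Substituting, (32/3)·(b − 1) = 96, so b − 1 = 9 and b* = 10.
Then m − 1 = (1/3)·9 = 3, so m* = 4.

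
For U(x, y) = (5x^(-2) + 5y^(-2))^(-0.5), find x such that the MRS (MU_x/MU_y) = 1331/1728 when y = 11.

x = 12

For CES with ρ = -2, MRS = (y/x)^3.
Setting (11/x)^3 = 1331/1728 gives 11/x = 11/12 and x = 12.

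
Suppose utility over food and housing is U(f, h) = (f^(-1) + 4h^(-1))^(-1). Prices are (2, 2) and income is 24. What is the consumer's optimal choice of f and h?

For CES with ρ = -1, MRS = (1/4)·(h/f)^2.
Tangency: set MRS = p_f/p_h = 2/2 = 1.
So (h/f)^2 = 4; taking the square root, h/f = 2, i.e. h = 2·f.
Substitute into the budget 2·f + 2·h = 24: 6·f = 24, so f* = 4 and h* = 2·4 = 8.

f* = 4, h* = 8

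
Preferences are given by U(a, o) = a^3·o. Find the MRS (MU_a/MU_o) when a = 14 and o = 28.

MU_a = 3·a^2·o and MU_o = a^3.
MRS = MU_a/MU_o = (3/1)·o/a.
At (14, 28): MRS = 6.
That is, one extra unit of a is worth 6 units of o at the margin.

MRS = 6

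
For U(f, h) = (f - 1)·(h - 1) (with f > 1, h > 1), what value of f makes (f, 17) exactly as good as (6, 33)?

U(6, 33) = 160.
Set U(f, 17) = 160 and solve.
With h = 17: (17 − 1) = 16, so (f − 1) = 160/16 = 10.
So f = 1 + 10 = 11.
Check: U(11, 17) = 160.

f = 11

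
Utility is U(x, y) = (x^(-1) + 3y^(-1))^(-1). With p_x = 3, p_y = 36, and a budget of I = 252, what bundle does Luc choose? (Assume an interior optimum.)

For CES with ρ = -1, MRS = (1/3)·(y/x)^2.
Tangency: set MRS = p_x/p_y = 3/36 = 1/12.
So (y/x)^2 = 0.25; taking the square root, y/x = 0.5, i.e. y = 0.5·x.
Substitute into the budget 3·x + 36·y = 252: 21·x = 252, so x* = 12 and y* = 0.5·12 = 6.

x* = 12, y* = 6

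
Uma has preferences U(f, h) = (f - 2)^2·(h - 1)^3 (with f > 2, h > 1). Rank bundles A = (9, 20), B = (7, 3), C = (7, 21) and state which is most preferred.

Evaluate utility at each bundle:
U(A) = 336091.
U(B) = 200.
U(C) = 200000.
Highest utility is A, so A ≻ C ≻ B.

Bundle A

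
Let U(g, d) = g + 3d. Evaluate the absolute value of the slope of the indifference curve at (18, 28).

MRS = 1/3

MU_g = 1, MU_d = 3, so MRS = 1/3 at every bundle.
At (18, 28): MRS = 1/3.
The indifference curve has slope −1/3 at this bundle.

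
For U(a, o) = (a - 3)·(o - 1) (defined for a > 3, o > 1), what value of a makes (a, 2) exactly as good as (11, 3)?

a = 19

U(11, 3) = 16.
Set U(a, 2) = 16 and solve.
With o = 2: (2 − 1) = 1, so (a − 3) = 16/1 = 16.
So a = 3 + 16 = 19.
Check: U(19, 2) = 16.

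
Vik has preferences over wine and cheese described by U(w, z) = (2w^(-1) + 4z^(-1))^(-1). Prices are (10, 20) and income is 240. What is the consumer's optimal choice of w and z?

w* = 8, z* = 8

For CES with ρ = -1, MRS = (2/4)·(z/w)^2.
Tangency: set MRS = p_w/p_z = 10/20 = 0.5.
So (z/w)^2 = 1; taking the square root, z/w = 1, i.e. z = w.
Substitute into the budget 10·w + 20·z = 240: 30·w = 240, so w* = 8 and z* = 8.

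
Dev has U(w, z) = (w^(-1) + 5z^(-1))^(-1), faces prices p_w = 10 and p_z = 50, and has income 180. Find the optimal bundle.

For CES with ρ = -1, MRS = (1/5)·(z/w)^2.
Tangency: set MRS = p_w/p_z = 10/50 = 0.2.
So (z/w)^2 = 1; taking the square root, z/w = 1, i.e. z = w.
Substitute into the budget 10·w + 50·z = 180: 60·w = 180, so w* = 3 and z* = 3.

w* = 3, z* = 3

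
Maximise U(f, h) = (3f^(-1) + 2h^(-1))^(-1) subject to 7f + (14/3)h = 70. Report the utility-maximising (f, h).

For CES with ρ = -1, MRS = (3/2)·(h/f)^2.
Tangency: set MRS = p_f/p_h = 7/(14/3) = 1.5.
So (h/f)^2 = 1; taking the square root, h/f = 1, i.e. h = f.
Substitute into the budget 7·f + (14/3)·h = 70: (35/3)·f = 70, so f* = 6 and h* = 6.

f* = 6, h* = 6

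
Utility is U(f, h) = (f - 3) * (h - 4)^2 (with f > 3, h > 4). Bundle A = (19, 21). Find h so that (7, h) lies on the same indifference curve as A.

U(19, 21) = 4624.
Set U(7, h) = 4624 and solve.
With f = 7: (7 − 3) = 4, so (h − 4)^2 = 4624/4 = 1156.
Taking the square root (with h > 4): h − 4 = 34, so h = 38.
Check: U(7, 38) = 4624.

h = 38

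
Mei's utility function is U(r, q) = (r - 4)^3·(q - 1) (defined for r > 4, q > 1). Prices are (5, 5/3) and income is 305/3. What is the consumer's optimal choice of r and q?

r* = 16, q* = 13

MU_r = 3·(r−4)^2·(q−1), MU_q = (r−4)^3.
MRS = (3/1)·(q−1)/(r−4).
Tangency: set MRS = p_r/p_q = 5/(5/3) = 3.
So (3/1)·(q − 1)/(r − 4) = 3, i.e. (q − 1) = (r − 4).
Rewrite the budget in excess-of-subsistence terms: 5·(r − 4) + (5/3)·(q − 1) = 305/3 − 5·4 − (5/3)·1 = 80.
Substituting, (20/3)·(r − 4) = 80, so r − 4 = 12 and r* = 16.
Then q − 1 = 12, so q* = 13.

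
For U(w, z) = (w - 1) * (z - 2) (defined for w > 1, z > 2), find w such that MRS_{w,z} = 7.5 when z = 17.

w = 3

MU_w = (z−2), MU_z = (w−1).
MRS = (z−2)/(w−1).
Substitute z = 17: MRS = 15/(w − 1). Setting this equal to 7.5 gives w − 1 = 15/7.5 = 2, so w = 3.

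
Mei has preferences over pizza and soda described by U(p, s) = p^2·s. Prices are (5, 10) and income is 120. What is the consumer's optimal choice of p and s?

p* = 16, s* = 4

MU_p = 2·p·s and MU_s = p^2.
MRS = MU_p/MU_s = (2/1)·s/p.
Tangency: set MRS = p_p/p_s = 5/10 = 0.5.
So (2/1)·s/p = 0.5, i.e. s = 0.25·p.
Substitute into the budget 5·p + 10·s = 120: 7.5·p = 120, so p* = 16.
Then s* = 0.25·16 = 4.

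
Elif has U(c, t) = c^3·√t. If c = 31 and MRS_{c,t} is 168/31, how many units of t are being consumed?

t = 28

MU_c = 3·c^2·√t and MU_t = 0.5·c^3·t^(-0.5).
MRS = MU_c/MU_t = (6)·t/c.
Substitute c = 31: MRS = t/(31/6). Setting t/(31/6) = 168/31 gives t = (168/31)·(31/6) = 28.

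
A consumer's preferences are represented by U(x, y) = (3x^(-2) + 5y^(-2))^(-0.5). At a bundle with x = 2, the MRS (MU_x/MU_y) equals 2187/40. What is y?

For CES with ρ = -2, MRS = (3/5)·(y/x)^3.
Setting (3/5)·(y/2)^3 = 2187/40 gives (y/2)^3 = 91.125, so y/2 = 4.5 and y = 9.

y = 9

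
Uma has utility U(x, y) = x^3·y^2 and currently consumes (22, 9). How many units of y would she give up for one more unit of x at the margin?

MRS = 27/44

MU_x = 3·x^2·y^2 and MU_y = 2·x^3·y.
MRS = MU_x/MU_y = (3/2)·y/x.
At (22, 9): MRS = 27/44.
The indifference curve has slope −27/44 at this bundle.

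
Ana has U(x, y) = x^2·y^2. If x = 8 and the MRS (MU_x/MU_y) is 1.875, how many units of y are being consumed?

MU_x = 2·x·y^2 and MU_y = 2·x^2·y.
MRS = MU_x/MU_y = y/x.
Substitute x = 8: MRS = y/8. Setting y/8 = 1.875 gives y = 1.875·8 = 15.

y = 15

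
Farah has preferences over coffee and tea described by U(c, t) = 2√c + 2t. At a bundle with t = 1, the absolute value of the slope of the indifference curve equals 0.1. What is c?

MU_c = 2/(2√c), MU_t = 2.
MRS = 2/(2√c) ÷ 2.
MRS depends only on c: 0.5/√c = 0.1 ⇒ √c = 0.5/0.1 = 5 ⇒ c = 25.

c = 25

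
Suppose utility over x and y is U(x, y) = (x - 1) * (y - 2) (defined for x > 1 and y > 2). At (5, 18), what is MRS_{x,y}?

MRS = 4

MU_x = (y−2), MU_y = (x−1).
MRS = (y−2)/(x−1).
At (5, 18): MRS = 4.
The indifference curve has slope −4 at this bundle.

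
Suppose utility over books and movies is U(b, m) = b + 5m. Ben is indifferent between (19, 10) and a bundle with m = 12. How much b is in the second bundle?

U(19, 10) = 69.
Set U(b, 12) = 69 and solve.
b + 5·12 = 69 ⇒ b = 9 ⇒ b = 9.
Check: U(9, 12) = 69.

b = 9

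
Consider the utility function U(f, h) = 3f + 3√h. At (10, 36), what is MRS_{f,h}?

MRS = 12

MU_f = 3, MU_h = 3/(2√h).
MRS = 3 ÷ (3/(2√h)).
At (10, 36): MRS = 12.
The indifference curve has slope −12 at this bundle.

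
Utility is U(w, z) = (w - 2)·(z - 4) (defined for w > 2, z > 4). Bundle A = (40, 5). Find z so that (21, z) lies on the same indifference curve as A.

U(40, 5) = 38.
Set U(21, z) = 38 and solve.
With w = 21: (21 − 2) = 19, so (z − 4) = 38/19 = 2.
So z = 4 + 2 = 6.
Check: U(21, 6) = 38.

z = 6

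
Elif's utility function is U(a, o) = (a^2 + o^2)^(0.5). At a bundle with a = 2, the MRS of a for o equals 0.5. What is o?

For CES with ρ = 2, MRS = (o/a)^(-1).
Setting (o/2)^(-1) = 0.5 gives o/2 = 2 and o = 4.

o = 4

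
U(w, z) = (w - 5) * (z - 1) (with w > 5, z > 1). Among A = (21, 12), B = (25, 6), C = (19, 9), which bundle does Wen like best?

Evaluate utility at each bundle:
U(A) = 176.
U(B) = 100.
U(C) = 112.
Highest utility is A, so A ≻ C ≻ B.

Bundle A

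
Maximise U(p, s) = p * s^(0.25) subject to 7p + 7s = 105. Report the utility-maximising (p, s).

MU_p = s^(0.25) and MU_s = 0.25·p·s^(-0.75).
MRS = MU_p/MU_s = (4)·s/p.
Tangency: set MRS = p_p/p_s = 7/7 = 1.
So (4)·s/p = 1, i.e. s = 0.25·p.
Substitute into the budget 7·p + 7·s = 105: 8.75·p = 105, so p* = 12.
Then s* = 0.25·12 = 3.

p* = 12, s* = 3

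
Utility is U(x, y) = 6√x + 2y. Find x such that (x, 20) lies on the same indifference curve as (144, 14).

x = 100

U(144, 14) = 100.
Set U(x, 20) = 100 and solve.
With y = 20: 6√x = 100 − 2·20 = 60, so √x = 10 and x = 100.
Check: U(100, 20) = 100.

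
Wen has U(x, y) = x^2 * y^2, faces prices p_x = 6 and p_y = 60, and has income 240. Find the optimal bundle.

x* = 20, y* = 2

MU_x = 2·x·y^2 and MU_y = 2·x^2·y.
MRS = MU_x/MU_y = y/x.
Tangency: set MRS = p_x/p_y = 6/60 = 0.1.
So y/x = 0.1, i.e. y = 0.1·x.
Substitute into the budget 6·x + 60·y = 240: 12·x = 240, so x* = 20.
Then y* = 0.1·20 = 2.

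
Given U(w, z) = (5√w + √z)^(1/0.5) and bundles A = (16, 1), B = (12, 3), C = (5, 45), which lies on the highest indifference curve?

Bundle A

Evaluate utility at each bundle:
U(A) = 441.000.
U(B) = 363.000.
U(C) = 320.000.
Highest utility is A, so A ≻ B ≻ C.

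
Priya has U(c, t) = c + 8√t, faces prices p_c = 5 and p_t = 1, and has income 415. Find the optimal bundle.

c* = 3, t* = 400

MU_c = 1, MU_t = 8/(2√t).
MRS = 1 ÷ (8/(2√t)).
Tangency: set MRS = p_c/p_t = 5/1 = 5.
MRS depends only on t: 0.25·√t = 5 ⇒ √t = 5/0.25 = 20 ⇒ t* = 400.
From the budget, 5·c = 415 − 1·400 = 15, so c* = 3.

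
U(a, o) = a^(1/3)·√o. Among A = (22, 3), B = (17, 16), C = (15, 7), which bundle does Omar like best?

Bundle B

Evaluate utility at each bundle:
U(A) = 4.853.
U(B) = 10.285.
U(C) = 6.525.
Highest utility is B, so B ≻ C ≻ A.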